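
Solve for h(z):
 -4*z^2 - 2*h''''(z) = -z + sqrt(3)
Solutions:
 h(z) = C1 + C2*z + C3*z^2 + C4*z^3 - z^6/180 + z^5/240 - sqrt(3)*z^4/48


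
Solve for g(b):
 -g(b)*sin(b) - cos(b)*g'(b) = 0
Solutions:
 g(b) = C1*cos(b)


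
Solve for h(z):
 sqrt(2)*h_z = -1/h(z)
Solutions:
 h(z) = -sqrt(C1 - sqrt(2)*z)
 h(z) = sqrt(C1 - sqrt(2)*z)


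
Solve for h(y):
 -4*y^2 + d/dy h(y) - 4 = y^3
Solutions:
 h(y) = C1 + y^4/4 + 4*y^3/3 + 4*y


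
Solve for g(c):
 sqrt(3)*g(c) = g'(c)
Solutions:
 g(c) = C1*exp(sqrt(3)*c)


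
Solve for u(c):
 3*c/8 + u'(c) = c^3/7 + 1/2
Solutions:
 u(c) = C1 + c^4/28 - 3*c^2/16 + c/2


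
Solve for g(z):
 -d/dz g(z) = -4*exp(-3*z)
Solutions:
 g(z) = C1 - 4*exp(-3*z)/3


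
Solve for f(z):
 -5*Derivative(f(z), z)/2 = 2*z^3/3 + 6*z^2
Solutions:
 f(z) = C1 - z^4/15 - 4*z^3/5


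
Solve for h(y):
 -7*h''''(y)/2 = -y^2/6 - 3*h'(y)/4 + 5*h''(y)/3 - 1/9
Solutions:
 h(y) = C1 + C2*exp(14^(1/3)*y*(-(567 + sqrt(433489))^(1/3) + 20*14^(1/3)/(567 + sqrt(433489))^(1/3))/84)*sin(14^(1/3)*sqrt(3)*y*(20*14^(1/3)/(567 + sqrt(433489))^(1/3) + (567 + sqrt(433489))^(1/3))/84) + C3*exp(14^(1/3)*y*(-(567 + sqrt(433489))^(1/3) + 20*14^(1/3)/(567 + sqrt(433489))^(1/3))/84)*cos(14^(1/3)*sqrt(3)*y*(20*14^(1/3)/(567 + sqrt(433489))^(1/3) + (567 + sqrt(433489))^(1/3))/84) + C4*exp(-14^(1/3)*y*(-(567 + sqrt(433489))^(1/3) + 20*14^(1/3)/(567 + sqrt(433489))^(1/3))/42) - 2*y^3/27 - 40*y^2/81 - 1708*y/729


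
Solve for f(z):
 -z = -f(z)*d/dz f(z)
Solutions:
 f(z) = -sqrt(C1 + z^2)
 f(z) = sqrt(C1 + z^2)


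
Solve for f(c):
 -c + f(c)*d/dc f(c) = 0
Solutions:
 f(c) = -sqrt(C1 + c^2)
 f(c) = sqrt(C1 + c^2)


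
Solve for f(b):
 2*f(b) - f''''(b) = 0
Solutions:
 f(b) = C1*exp(-2^(1/4)*b) + C2*exp(2^(1/4)*b) + C3*sin(2^(1/4)*b) + C4*cos(2^(1/4)*b)


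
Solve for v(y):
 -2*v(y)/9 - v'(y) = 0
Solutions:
 v(y) = C1*exp(-2*y/9)


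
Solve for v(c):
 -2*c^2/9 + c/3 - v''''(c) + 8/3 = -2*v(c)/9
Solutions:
 v(c) = C1*exp(-2^(1/4)*sqrt(3)*c/3) + C2*exp(2^(1/4)*sqrt(3)*c/3) + C3*sin(2^(1/4)*sqrt(3)*c/3) + C4*cos(2^(1/4)*sqrt(3)*c/3) + c^2 - 3*c/2 - 12


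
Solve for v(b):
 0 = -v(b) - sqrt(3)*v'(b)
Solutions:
 v(b) = C1*exp(-sqrt(3)*b/3)


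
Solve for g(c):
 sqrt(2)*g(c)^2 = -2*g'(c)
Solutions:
 g(c) = 2/(C1 + sqrt(2)*c)


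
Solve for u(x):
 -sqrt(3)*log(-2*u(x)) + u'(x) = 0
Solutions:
 -sqrt(3)*Integral(1/(log(-_y) + log(2)), (_y, u(x)))/3 = C1 - x


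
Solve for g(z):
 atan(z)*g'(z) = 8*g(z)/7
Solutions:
 g(z) = C1*exp(8*Integral(1/atan(z), z)/7)


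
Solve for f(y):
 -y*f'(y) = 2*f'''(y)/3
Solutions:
 f(y) = C1 + Integral(C2*airyai(-2^(2/3)*3^(1/3)*y/2) + C3*airybi(-2^(2/3)*3^(1/3)*y/2), y)


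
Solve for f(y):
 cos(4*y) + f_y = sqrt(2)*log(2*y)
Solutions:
 f(y) = C1 + sqrt(2)*y*(log(y) - 1) + sqrt(2)*y*log(2) - sin(4*y)/4


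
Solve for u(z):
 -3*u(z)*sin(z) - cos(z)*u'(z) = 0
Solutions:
 u(z) = C1*cos(z)^3


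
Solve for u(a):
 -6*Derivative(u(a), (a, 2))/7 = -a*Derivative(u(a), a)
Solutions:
 u(a) = C1 + C2*erfi(sqrt(21)*a/6)


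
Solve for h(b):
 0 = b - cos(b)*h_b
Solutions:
 h(b) = C1 + Integral(b/cos(b), b)


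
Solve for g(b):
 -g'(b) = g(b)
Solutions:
 g(b) = C1*exp(-b)


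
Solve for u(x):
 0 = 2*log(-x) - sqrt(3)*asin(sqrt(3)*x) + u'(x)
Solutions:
 u(x) = C1 - 2*x*log(-x) + 2*x + sqrt(3)*(x*asin(sqrt(3)*x) + sqrt(3)*sqrt(1 - 3*x^2)/3)


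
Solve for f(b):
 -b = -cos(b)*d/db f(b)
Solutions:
 f(b) = C1 + Integral(b/cos(b), b)


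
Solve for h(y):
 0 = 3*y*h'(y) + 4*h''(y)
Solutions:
 h(y) = C1 + C2*erf(sqrt(6)*y/4)


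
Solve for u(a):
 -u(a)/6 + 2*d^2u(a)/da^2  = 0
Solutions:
 u(a) = C1*exp(-sqrt(3)*a/6) + C2*exp(sqrt(3)*a/6)


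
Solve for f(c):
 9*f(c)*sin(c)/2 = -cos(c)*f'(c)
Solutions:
 f(c) = C1*cos(c)^(9/2)


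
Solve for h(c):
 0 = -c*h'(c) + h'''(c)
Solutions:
 h(c) = C1 + Integral(C2*airyai(c) + C3*airybi(c), c)


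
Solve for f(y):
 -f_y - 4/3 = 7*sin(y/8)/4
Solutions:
 f(y) = C1 - 4*y/3 + 14*cos(y/8)


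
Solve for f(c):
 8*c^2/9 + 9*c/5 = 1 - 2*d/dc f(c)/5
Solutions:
 f(c) = C1 - 20*c^3/27 - 9*c^2/4 + 5*c/2


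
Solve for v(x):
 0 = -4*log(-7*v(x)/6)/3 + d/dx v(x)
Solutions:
 -3*Integral(1/(log(-_y) - log(6) + log(7)), (_y, v(x)))/4 = C1 - x


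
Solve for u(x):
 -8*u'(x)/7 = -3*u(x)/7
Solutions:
 u(x) = C1*exp(3*x/8)


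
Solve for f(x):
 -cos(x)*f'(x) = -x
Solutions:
 f(x) = C1 + Integral(x/cos(x), x)


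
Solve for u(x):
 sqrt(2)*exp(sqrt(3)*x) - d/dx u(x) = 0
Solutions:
 u(x) = C1 + sqrt(6)*exp(sqrt(3)*x)/3


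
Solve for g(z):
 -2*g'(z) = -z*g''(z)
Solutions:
 g(z) = C1 + C2*z^3


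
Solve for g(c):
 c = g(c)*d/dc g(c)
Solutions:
 g(c) = -sqrt(C1 + c^2)
 g(c) = sqrt(C1 + c^2)


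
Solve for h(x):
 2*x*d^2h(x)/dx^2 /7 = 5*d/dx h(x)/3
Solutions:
 h(x) = C1 + C2*x^(41/6)


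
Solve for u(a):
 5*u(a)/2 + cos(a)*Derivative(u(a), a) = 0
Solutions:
 u(a) = C1*(sin(a) - 1)^(5/4)/(sin(a) + 1)^(5/4)


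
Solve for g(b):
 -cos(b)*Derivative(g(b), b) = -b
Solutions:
 g(b) = C1 + Integral(b/cos(b), b)


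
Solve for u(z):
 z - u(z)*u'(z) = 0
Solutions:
 u(z) = -sqrt(C1 + z^2)
 u(z) = sqrt(C1 + z^2)


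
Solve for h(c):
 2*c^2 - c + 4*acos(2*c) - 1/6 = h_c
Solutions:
 h(c) = C1 + 2*c^3/3 - c^2/2 + 4*c*acos(2*c) - c/6 - 2*sqrt(1 - 4*c^2)


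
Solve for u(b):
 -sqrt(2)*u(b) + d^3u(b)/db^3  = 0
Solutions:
 u(b) = C3*exp(2^(1/6)*b) + (C1*sin(2^(1/6)*sqrt(3)*b/2) + C2*cos(2^(1/6)*sqrt(3)*b/2))*exp(-2^(1/6)*b/2)


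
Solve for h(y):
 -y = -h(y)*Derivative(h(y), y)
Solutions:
 h(y) = -sqrt(C1 + y^2)
 h(y) = sqrt(C1 + y^2)


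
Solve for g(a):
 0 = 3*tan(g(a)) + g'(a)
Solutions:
 g(a) = pi - asin(C1*exp(-3*a))
 g(a) = asin(C1*exp(-3*a))


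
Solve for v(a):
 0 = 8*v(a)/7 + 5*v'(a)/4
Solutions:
 v(a) = C1*exp(-32*a/35)


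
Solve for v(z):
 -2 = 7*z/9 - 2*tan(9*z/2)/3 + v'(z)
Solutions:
 v(z) = C1 - 7*z^2/18 - 2*z - 4*log(cos(9*z/2))/27


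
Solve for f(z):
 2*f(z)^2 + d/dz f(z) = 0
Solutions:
 f(z) = 1/(C1 + 2*z)


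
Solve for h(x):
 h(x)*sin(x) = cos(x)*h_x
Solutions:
 h(x) = C1/cos(x)


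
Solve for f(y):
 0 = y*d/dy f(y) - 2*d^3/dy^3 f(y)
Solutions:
 f(y) = C1 + Integral(C2*airyai(2^(2/3)*y/2) + C3*airybi(2^(2/3)*y/2), y)


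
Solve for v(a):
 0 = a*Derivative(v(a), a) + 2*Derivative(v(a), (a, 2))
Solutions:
 v(a) = C1 + C2*erf(a/2)


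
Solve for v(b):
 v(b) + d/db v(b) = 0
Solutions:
 v(b) = C1*exp(-b)


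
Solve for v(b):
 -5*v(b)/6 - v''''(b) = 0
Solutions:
 v(b) = (C1*sin(10^(1/4)*3^(3/4)*b/6) + C2*cos(10^(1/4)*3^(3/4)*b/6))*exp(-10^(1/4)*3^(3/4)*b/6) + (C3*sin(10^(1/4)*3^(3/4)*b/6) + C4*cos(10^(1/4)*3^(3/4)*b/6))*exp(10^(1/4)*3^(3/4)*b/6)


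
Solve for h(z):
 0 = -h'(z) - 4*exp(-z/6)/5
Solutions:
 h(z) = C1 + 24*exp(-z/6)/5


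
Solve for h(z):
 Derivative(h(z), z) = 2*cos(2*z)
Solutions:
 h(z) = C1 + sin(2*z)


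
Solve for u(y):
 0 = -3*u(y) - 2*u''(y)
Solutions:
 u(y) = C1*sin(sqrt(6)*y/2) + C2*cos(sqrt(6)*y/2)


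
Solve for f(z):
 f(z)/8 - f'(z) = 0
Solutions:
 f(z) = C1*exp(z/8)


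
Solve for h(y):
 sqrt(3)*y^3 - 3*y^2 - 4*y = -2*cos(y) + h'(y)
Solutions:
 h(y) = C1 + sqrt(3)*y^4/4 - y^3 - 2*y^2 + 2*sin(y)


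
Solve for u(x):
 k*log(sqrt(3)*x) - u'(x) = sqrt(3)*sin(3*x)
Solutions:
 u(x) = C1 + k*x*(log(x) - 1) + k*x*log(3)/2 + sqrt(3)*cos(3*x)/3


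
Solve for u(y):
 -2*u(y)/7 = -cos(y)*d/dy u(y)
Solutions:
 u(y) = C1*(sin(y) + 1)^(1/7)/(sin(y) - 1)^(1/7)


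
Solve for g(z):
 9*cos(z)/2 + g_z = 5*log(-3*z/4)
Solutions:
 g(z) = C1 + 5*z*log(-z) - 10*z*log(2) - 5*z + 5*z*log(3) - 9*sin(z)/2


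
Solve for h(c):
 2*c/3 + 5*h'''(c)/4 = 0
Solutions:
 h(c) = C1 + C2*c + C3*c^2 - c^4/45


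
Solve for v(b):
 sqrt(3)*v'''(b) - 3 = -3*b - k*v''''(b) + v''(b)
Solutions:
 v(b) = C1 + C2*b + C3*exp(b*(sqrt(4*k + 3) - sqrt(3))/(2*k)) + C4*exp(-b*(sqrt(4*k + 3) + sqrt(3))/(2*k)) + b^3/2 + 3*b^2*(-1 + sqrt(3))/2


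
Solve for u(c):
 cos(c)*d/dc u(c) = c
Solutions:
 u(c) = C1 + Integral(c/cos(c), c)


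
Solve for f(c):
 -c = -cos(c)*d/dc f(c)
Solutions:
 f(c) = C1 + Integral(c/cos(c), c)


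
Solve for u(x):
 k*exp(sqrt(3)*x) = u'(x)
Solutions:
 u(x) = C1 + sqrt(3)*k*exp(sqrt(3)*x)/3


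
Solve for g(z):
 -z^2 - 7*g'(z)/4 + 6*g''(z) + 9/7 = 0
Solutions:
 g(z) = C1 + C2*exp(7*z/24) - 4*z^3/21 - 96*z^2/49 - 4356*z/343


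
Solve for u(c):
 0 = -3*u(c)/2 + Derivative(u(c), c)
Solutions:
 u(c) = C1*exp(3*c/2)


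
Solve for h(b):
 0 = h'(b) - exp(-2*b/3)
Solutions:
 h(b) = C1 - 3*exp(-2*b/3)/2


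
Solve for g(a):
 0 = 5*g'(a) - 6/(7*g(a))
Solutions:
 g(a) = -sqrt(C1 + 420*a)/35
 g(a) = sqrt(C1 + 420*a)/35


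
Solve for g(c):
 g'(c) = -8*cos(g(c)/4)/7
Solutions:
 8*c/7 - 2*log(sin(g(c)/4) - 1) + 2*log(sin(g(c)/4) + 1) = C1


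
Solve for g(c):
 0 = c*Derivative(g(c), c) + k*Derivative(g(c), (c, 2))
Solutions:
 g(c) = C1 + C2*sqrt(k)*erf(sqrt(2)*c*sqrt(1/k)/2)


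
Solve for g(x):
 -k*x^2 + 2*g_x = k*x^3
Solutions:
 g(x) = C1 + k*x^4/8 + k*x^3/6


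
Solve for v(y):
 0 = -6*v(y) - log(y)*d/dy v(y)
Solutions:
 v(y) = C1*exp(-6*li(y))


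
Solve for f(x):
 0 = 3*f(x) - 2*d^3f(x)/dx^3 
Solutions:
 f(x) = C3*exp(2^(2/3)*3^(1/3)*x/2) + (C1*sin(2^(2/3)*3^(5/6)*x/4) + C2*cos(2^(2/3)*3^(5/6)*x/4))*exp(-2^(2/3)*3^(1/3)*x/4)


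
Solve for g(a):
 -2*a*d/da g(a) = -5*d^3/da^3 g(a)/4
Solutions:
 g(a) = C1 + Integral(C2*airyai(2*5^(2/3)*a/5) + C3*airybi(2*5^(2/3)*a/5), a)


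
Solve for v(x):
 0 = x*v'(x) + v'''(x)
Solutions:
 v(x) = C1 + Integral(C2*airyai(-x) + C3*airybi(-x), x)


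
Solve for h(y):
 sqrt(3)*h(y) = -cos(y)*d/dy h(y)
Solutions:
 h(y) = C1*(sin(y) - 1)^(sqrt(3)/2)/(sin(y) + 1)^(sqrt(3)/2)


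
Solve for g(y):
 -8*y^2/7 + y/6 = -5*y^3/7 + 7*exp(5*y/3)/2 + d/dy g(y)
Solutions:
 g(y) = C1 + 5*y^4/28 - 8*y^3/21 + y^2/12 - 21*exp(5*y/3)/10


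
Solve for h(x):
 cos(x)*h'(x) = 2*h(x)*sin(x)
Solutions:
 h(x) = C1/cos(x)^2


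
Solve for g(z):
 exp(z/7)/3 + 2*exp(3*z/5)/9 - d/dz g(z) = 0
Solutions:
 g(z) = C1 + 7*exp(z/7)/3 + 10*exp(3*z/5)/27


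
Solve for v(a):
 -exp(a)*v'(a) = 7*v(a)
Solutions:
 v(a) = C1*exp(7*exp(-a))


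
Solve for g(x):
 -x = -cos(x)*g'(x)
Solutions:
 g(x) = C1 + Integral(x/cos(x), x)


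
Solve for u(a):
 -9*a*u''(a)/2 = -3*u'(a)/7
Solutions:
 u(a) = C1 + C2*a^(23/21)


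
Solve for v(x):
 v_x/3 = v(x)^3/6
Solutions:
 v(x) = -sqrt(-1/(C1 + x))
 v(x) = sqrt(-1/(C1 + x))


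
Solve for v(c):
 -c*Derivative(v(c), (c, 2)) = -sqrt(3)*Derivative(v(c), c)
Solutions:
 v(c) = C1 + C2*c^(1 + sqrt(3))


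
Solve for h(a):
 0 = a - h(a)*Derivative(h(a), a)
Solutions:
 h(a) = -sqrt(C1 + a^2)
 h(a) = sqrt(C1 + a^2)


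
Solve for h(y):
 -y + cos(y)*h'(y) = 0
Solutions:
 h(y) = C1 + Integral(y/cos(y), y)


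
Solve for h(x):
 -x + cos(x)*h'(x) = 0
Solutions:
 h(x) = C1 + Integral(x/cos(x), x)


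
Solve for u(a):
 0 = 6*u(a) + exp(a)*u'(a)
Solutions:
 u(a) = C1*exp(6*exp(-a))


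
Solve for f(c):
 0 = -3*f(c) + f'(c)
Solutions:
 f(c) = C1*exp(3*c)


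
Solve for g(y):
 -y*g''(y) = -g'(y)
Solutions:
 g(y) = C1 + C2*y^2


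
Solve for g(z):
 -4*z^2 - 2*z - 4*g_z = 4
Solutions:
 g(z) = C1 - z^3/3 - z^2/4 - z


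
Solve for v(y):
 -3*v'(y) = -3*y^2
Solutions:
 v(y) = C1 + y^3/3


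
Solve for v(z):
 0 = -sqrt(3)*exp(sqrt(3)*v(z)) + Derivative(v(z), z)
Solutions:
 v(z) = sqrt(3)*(2*log(-1/(C1 + sqrt(3)*z)) - log(3))/6


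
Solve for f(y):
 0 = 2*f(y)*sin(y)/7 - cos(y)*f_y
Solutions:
 f(y) = C1/cos(y)^(2/7)


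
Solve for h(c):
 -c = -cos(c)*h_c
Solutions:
 h(c) = C1 + Integral(c/cos(c), c)


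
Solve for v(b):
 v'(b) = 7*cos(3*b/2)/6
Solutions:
 v(b) = C1 + 7*sin(3*b/2)/9


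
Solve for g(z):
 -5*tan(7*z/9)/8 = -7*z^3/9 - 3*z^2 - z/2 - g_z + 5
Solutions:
 g(z) = C1 - 7*z^4/36 - z^3 - z^2/4 + 5*z - 45*log(cos(7*z/9))/56


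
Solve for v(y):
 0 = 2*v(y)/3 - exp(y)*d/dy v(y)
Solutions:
 v(y) = C1*exp(-2*exp(-y)/3)


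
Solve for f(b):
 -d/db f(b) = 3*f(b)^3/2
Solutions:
 f(b) = -sqrt(-1/(C1 - 3*b))
 f(b) = sqrt(-1/(C1 - 3*b))


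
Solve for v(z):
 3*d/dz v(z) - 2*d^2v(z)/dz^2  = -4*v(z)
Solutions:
 v(z) = C1*exp(z*(3 - sqrt(41))/4) + C2*exp(z*(3 + sqrt(41))/4)


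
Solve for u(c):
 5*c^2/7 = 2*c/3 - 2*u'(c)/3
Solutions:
 u(c) = C1 - 5*c^3/14 + c^2/2


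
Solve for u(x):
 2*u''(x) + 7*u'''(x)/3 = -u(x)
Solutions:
 u(x) = C1*exp(x*(-8 + 8*2^(1/3)/(7*sqrt(537) + 163)^(1/3) + 2^(2/3)*(7*sqrt(537) + 163)^(1/3))/28)*sin(2^(1/3)*sqrt(3)*x*(-2^(1/3)*(7*sqrt(537) + 163)^(1/3) + 8/(7*sqrt(537) + 163)^(1/3))/28) + C2*exp(x*(-8 + 8*2^(1/3)/(7*sqrt(537) + 163)^(1/3) + 2^(2/3)*(7*sqrt(537) + 163)^(1/3))/28)*cos(2^(1/3)*sqrt(3)*x*(-2^(1/3)*(7*sqrt(537) + 163)^(1/3) + 8/(7*sqrt(537) + 163)^(1/3))/28) + C3*exp(-x*(8*2^(1/3)/(7*sqrt(537) + 163)^(1/3) + 4 + 2^(2/3)*(7*sqrt(537) + 163)^(1/3))/14)


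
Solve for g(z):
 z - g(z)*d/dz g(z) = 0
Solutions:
 g(z) = -sqrt(C1 + z^2)
 g(z) = sqrt(C1 + z^2)


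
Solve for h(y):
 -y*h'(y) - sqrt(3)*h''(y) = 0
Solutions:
 h(y) = C1 + C2*erf(sqrt(2)*3^(3/4)*y/6)


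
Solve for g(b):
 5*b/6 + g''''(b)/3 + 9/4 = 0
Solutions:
 g(b) = C1 + C2*b + C3*b^2 + C4*b^3 - b^5/48 - 9*b^4/32


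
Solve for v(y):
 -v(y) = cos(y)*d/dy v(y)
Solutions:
 v(y) = C1*sqrt(sin(y) - 1)/sqrt(sin(y) + 1)


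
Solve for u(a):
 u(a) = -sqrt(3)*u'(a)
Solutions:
 u(a) = C1*exp(-sqrt(3)*a/3)


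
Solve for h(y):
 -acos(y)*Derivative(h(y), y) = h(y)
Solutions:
 h(y) = C1*exp(-Integral(1/acos(y), y))


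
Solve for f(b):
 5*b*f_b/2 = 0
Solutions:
 f(b) = C1


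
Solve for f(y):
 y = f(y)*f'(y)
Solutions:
 f(y) = -sqrt(C1 + y^2)
 f(y) = sqrt(C1 + y^2)


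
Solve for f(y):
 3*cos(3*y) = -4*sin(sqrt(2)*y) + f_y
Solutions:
 f(y) = C1 + sin(3*y) - 2*sqrt(2)*cos(sqrt(2)*y)


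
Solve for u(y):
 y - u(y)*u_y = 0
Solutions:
 u(y) = -sqrt(C1 + y^2)
 u(y) = sqrt(C1 + y^2)


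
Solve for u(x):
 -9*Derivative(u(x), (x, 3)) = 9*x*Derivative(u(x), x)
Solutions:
 u(x) = C1 + Integral(C2*airyai(-x) + C3*airybi(-x), x)


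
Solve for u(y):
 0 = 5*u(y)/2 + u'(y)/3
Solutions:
 u(y) = C1*exp(-15*y/2)


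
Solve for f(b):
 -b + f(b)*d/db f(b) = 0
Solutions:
 f(b) = -sqrt(C1 + b^2)
 f(b) = sqrt(C1 + b^2)


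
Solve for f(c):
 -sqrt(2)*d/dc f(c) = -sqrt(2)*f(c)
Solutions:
 f(c) = C1*exp(c)


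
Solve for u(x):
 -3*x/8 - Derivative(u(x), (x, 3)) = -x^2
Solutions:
 u(x) = C1 + C2*x + C3*x^2 + x^5/60 - x^4/64


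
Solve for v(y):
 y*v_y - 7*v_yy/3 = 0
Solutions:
 v(y) = C1 + C2*erfi(sqrt(42)*y/14)


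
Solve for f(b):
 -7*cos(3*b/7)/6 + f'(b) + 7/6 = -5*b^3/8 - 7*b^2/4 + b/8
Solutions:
 f(b) = C1 - 5*b^4/32 - 7*b^3/12 + b^2/16 - 7*b/6 + 49*sin(3*b/7)/18


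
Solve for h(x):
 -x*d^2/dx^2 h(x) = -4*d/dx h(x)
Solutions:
 h(x) = C1 + C2*x^5


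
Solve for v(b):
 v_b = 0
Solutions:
 v(b) = C1


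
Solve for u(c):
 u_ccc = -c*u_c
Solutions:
 u(c) = C1 + Integral(C2*airyai(-c) + C3*airybi(-c), c)


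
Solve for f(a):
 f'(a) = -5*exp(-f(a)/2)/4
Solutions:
 f(a) = 2*log(C1 - 5*a/8)


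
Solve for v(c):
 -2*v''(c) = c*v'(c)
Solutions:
 v(c) = C1 + C2*erf(c/2)


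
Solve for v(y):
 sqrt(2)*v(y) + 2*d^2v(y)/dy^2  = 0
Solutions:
 v(y) = C1*sin(2^(3/4)*y/2) + C2*cos(2^(3/4)*y/2)


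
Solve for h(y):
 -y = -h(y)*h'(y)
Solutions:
 h(y) = -sqrt(C1 + y^2)
 h(y) = sqrt(C1 + y^2)


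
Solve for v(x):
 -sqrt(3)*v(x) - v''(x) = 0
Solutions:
 v(x) = C1*sin(3^(1/4)*x) + C2*cos(3^(1/4)*x)


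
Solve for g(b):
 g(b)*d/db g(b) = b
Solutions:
 g(b) = -sqrt(C1 + b^2)
 g(b) = sqrt(C1 + b^2)


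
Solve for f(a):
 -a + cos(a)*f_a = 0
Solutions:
 f(a) = C1 + Integral(a/cos(a), a)


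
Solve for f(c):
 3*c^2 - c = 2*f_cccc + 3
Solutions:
 f(c) = C1 + C2*c + C3*c^2 + C4*c^3 + c^6/240 - c^5/240 - c^4/16


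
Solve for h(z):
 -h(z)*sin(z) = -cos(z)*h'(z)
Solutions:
 h(z) = C1/cos(z)


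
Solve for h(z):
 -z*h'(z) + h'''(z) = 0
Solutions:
 h(z) = C1 + Integral(C2*airyai(z) + C3*airybi(z), z)


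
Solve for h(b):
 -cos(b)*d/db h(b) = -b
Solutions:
 h(b) = C1 + Integral(b/cos(b), b)


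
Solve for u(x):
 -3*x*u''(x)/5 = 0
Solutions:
 u(x) = C1 + C2*x


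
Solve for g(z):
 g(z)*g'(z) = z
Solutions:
 g(z) = -sqrt(C1 + z^2)
 g(z) = sqrt(C1 + z^2)


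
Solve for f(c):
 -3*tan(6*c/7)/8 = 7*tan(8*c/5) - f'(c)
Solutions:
 f(c) = C1 - 7*log(cos(6*c/7))/16 - 35*log(cos(8*c/5))/8


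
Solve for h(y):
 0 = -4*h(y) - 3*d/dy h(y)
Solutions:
 h(y) = C1*exp(-4*y/3)


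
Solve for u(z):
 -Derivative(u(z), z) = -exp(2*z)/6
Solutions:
 u(z) = C1 + exp(2*z)/12


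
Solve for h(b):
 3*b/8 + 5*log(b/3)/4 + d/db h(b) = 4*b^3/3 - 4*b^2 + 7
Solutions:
 h(b) = C1 + b^4/3 - 4*b^3/3 - 3*b^2/16 - 5*b*log(b)/4 + 5*b*log(3)/4 + 33*b/4


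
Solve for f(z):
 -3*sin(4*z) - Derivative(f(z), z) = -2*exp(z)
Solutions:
 f(z) = C1 + 2*exp(z) + 3*cos(4*z)/4


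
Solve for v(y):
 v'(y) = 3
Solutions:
 v(y) = C1 + 3*y


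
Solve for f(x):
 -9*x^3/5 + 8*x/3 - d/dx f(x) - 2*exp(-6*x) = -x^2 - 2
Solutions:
 f(x) = C1 - 9*x^4/20 + x^3/3 + 4*x^2/3 + 2*x + exp(-6*x)/3


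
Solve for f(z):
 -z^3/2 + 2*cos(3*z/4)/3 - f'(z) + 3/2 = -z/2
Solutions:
 f(z) = C1 - z^4/8 + z^2/4 + 3*z/2 + 8*sin(3*z/4)/9


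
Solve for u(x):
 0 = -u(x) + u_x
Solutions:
 u(x) = C1*exp(x)


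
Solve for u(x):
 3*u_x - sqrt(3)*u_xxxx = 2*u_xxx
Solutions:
 u(x) = C1 + C2*exp(-x*(8*18^(1/3)/(27*sqrt(211) + 227*sqrt(3))^(1/3) + 8*sqrt(3) + 12^(1/3)*(27*sqrt(211) + 227*sqrt(3))^(1/3))/36)*sin(2^(1/3)*3^(1/6)*x*(-2^(1/3)*3^(2/3)*(27*sqrt(211) + 227*sqrt(3))^(1/3) + 24/(27*sqrt(211) + 227*sqrt(3))^(1/3))/36) + C3*exp(-x*(8*18^(1/3)/(27*sqrt(211) + 227*sqrt(3))^(1/3) + 8*sqrt(3) + 12^(1/3)*(27*sqrt(211) + 227*sqrt(3))^(1/3))/36)*cos(2^(1/3)*3^(1/6)*x*(-2^(1/3)*3^(2/3)*(27*sqrt(211) + 227*sqrt(3))^(1/3) + 24/(27*sqrt(211) + 227*sqrt(3))^(1/3))/36) + C4*exp(x*(-4*sqrt(3) + 8*18^(1/3)/(27*sqrt(211) + 227*sqrt(3))^(1/3) + 12^(1/3)*(27*sqrt(211) + 227*sqrt(3))^(1/3))/18)


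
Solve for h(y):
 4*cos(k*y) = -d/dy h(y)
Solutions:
 h(y) = C1 - 4*sin(k*y)/k


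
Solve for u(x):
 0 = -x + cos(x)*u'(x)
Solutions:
 u(x) = C1 + Integral(x/cos(x), x)


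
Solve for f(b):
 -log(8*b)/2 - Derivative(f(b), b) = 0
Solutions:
 f(b) = C1 - b*log(b)/2 - 3*b*log(2)/2 + b/2


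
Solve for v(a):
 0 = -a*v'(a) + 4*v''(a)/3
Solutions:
 v(a) = C1 + C2*erfi(sqrt(6)*a/4)


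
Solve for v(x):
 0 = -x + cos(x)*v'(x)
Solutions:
 v(x) = C1 + Integral(x/cos(x), x)


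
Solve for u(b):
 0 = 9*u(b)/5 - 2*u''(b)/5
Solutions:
 u(b) = C1*exp(-3*sqrt(2)*b/2) + C2*exp(3*sqrt(2)*b/2)


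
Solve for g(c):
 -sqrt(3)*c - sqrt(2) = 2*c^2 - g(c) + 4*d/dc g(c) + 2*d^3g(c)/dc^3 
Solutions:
 g(c) = C1*exp(6^(1/3)*c*(-(9 + sqrt(465))^(1/3) + 4*6^(1/3)/(9 + sqrt(465))^(1/3))/12)*sin(2^(1/3)*3^(1/6)*c*(2^(1/3)/(9 + sqrt(465))^(1/3) + 3^(2/3)*(9 + sqrt(465))^(1/3)/12)) + C2*exp(6^(1/3)*c*(-(9 + sqrt(465))^(1/3) + 4*6^(1/3)/(9 + sqrt(465))^(1/3))/12)*cos(2^(1/3)*3^(1/6)*c*(2^(1/3)/(9 + sqrt(465))^(1/3) + 3^(2/3)*(9 + sqrt(465))^(1/3)/12)) + C3*exp(-6^(1/3)*c*(-(9 + sqrt(465))^(1/3) + 4*6^(1/3)/(9 + sqrt(465))^(1/3))/6) + 2*c^2 + sqrt(3)*c + 16*c + sqrt(2) + 4*sqrt(3) + 64


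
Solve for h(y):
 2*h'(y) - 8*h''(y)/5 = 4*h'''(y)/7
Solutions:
 h(y) = C1 + C2*exp(y*(-14 + sqrt(546))/10) + C3*exp(-y*(14 + sqrt(546))/10)


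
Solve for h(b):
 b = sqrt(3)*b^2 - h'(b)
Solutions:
 h(b) = C1 + sqrt(3)*b^3/3 - b^2/2


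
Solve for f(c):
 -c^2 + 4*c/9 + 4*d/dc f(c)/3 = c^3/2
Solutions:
 f(c) = C1 + 3*c^4/32 + c^3/4 - c^2/6


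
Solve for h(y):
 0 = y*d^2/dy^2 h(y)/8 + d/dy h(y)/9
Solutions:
 h(y) = C1 + C2*y^(1/9)


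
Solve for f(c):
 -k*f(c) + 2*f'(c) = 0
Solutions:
 f(c) = C1*exp(c*k/2)


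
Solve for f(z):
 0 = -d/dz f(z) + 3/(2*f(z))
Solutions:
 f(z) = -sqrt(C1 + 3*z)
 f(z) = sqrt(C1 + 3*z)


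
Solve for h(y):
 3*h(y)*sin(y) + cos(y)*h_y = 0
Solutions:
 h(y) = C1*cos(y)^3


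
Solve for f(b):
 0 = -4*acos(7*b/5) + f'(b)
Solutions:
 f(b) = C1 + 4*b*acos(7*b/5) - 4*sqrt(25 - 49*b^2)/7


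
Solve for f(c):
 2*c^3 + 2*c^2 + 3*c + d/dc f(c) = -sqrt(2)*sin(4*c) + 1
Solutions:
 f(c) = C1 - c^4/2 - 2*c^3/3 - 3*c^2/2 + c + sqrt(2)*cos(4*c)/4


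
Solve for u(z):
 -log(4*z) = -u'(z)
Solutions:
 u(z) = C1 + z*log(z) - z + z*log(4)


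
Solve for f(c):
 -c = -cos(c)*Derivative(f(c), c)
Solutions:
 f(c) = C1 + Integral(c/cos(c), c)


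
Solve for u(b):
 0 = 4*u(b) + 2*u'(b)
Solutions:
 u(b) = C1*exp(-2*b)


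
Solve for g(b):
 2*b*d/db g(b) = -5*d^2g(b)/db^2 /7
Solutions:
 g(b) = C1 + C2*erf(sqrt(35)*b/5)


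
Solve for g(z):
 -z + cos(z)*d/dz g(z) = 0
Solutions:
 g(z) = C1 + Integral(z/cos(z), z)


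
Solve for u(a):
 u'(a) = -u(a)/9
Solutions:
 u(a) = C1*exp(-a/9)


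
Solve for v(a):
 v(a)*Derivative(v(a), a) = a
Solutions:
 v(a) = -sqrt(C1 + a^2)
 v(a) = sqrt(C1 + a^2)


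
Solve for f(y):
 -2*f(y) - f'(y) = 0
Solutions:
 f(y) = C1*exp(-2*y)


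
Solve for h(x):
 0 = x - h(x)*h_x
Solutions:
 h(x) = -sqrt(C1 + x^2)
 h(x) = sqrt(C1 + x^2)


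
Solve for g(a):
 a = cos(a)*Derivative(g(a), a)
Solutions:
 g(a) = C1 + Integral(a/cos(a), a)


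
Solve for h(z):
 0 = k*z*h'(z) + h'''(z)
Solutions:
 h(z) = C1 + Integral(C2*airyai(z*(-k)^(1/3)) + C3*airybi(z*(-k)^(1/3)), z)


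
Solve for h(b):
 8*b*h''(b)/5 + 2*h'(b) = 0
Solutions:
 h(b) = C1 + C2/b^(1/4)


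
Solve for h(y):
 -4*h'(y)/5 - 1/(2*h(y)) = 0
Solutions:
 h(y) = -sqrt(C1 - 5*y)/2
 h(y) = sqrt(C1 - 5*y)/2


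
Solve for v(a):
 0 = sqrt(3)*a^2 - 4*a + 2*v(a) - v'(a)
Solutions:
 v(a) = C1*exp(2*a) - sqrt(3)*a^2/2 - sqrt(3)*a/2 + 2*a - sqrt(3)/4 + 1


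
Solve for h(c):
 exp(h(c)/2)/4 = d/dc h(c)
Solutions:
 h(c) = 2*log(-1/(C1 + c)) + 6*log(2)


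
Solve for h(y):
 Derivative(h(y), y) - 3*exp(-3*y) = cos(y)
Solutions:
 h(y) = C1 + sin(y) - exp(-3*y)


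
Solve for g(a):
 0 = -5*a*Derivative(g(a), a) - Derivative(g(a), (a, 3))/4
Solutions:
 g(a) = C1 + Integral(C2*airyai(-20^(1/3)*a) + C3*airybi(-20^(1/3)*a), a)


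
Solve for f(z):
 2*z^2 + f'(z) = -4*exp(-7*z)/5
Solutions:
 f(z) = C1 - 2*z^3/3 + 4*exp(-7*z)/35


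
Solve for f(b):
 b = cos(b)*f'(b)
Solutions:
 f(b) = C1 + Integral(b/cos(b), b)


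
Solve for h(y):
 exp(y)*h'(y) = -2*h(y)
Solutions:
 h(y) = C1*exp(2*exp(-y))


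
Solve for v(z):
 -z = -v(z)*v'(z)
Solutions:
 v(z) = -sqrt(C1 + z^2)
 v(z) = sqrt(C1 + z^2)


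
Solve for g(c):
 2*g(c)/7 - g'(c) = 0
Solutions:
 g(c) = C1*exp(2*c/7)


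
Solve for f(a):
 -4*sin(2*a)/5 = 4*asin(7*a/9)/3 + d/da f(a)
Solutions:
 f(a) = C1 - 4*a*asin(7*a/9)/3 - 4*sqrt(81 - 49*a^2)/21 + 2*cos(2*a)/5


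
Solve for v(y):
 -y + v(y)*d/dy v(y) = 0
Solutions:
 v(y) = -sqrt(C1 + y^2)
 v(y) = sqrt(C1 + y^2)


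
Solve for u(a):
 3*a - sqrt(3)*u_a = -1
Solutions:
 u(a) = C1 + sqrt(3)*a^2/2 + sqrt(3)*a/3


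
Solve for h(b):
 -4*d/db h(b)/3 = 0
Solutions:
 h(b) = C1


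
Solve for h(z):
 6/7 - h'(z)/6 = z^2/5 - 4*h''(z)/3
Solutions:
 h(z) = C1 + C2*exp(z/8) - 2*z^3/5 - 48*z^2/5 - 5196*z/35


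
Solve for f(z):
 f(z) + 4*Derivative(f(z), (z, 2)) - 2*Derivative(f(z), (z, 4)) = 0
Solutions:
 f(z) = C1*exp(-z*sqrt(1 + sqrt(6)/2)) + C2*exp(z*sqrt(1 + sqrt(6)/2)) + C3*sin(z*sqrt(-1 + sqrt(6)/2)) + C4*cos(z*sqrt(-1 + sqrt(6)/2))


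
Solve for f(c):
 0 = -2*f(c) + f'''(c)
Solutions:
 f(c) = C3*exp(2^(1/3)*c) + (C1*sin(2^(1/3)*sqrt(3)*c/2) + C2*cos(2^(1/3)*sqrt(3)*c/2))*exp(-2^(1/3)*c/2)


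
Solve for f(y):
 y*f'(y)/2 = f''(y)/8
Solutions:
 f(y) = C1 + C2*erfi(sqrt(2)*y)


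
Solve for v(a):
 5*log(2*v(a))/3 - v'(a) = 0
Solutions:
 -3*Integral(1/(log(_y) + log(2)), (_y, v(a)))/5 = C1 - a


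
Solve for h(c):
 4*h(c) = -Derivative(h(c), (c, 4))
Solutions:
 h(c) = (C1*sin(c) + C2*cos(c))*exp(-c) + (C3*sin(c) + C4*cos(c))*exp(c)


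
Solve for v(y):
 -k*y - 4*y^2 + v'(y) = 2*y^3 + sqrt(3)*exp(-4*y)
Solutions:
 v(y) = C1 + k*y^2/2 + y^4/2 + 4*y^3/3 - sqrt(3)*exp(-4*y)/4


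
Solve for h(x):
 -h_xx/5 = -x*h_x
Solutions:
 h(x) = C1 + C2*erfi(sqrt(10)*x/2)


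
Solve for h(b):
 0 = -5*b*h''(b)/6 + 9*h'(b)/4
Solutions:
 h(b) = C1 + C2*b^(37/10)


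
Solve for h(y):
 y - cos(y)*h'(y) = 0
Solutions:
 h(y) = C1 + Integral(y/cos(y), y)


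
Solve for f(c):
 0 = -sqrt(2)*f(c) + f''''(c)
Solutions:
 f(c) = C1*exp(-2^(1/8)*c) + C2*exp(2^(1/8)*c) + C3*sin(2^(1/8)*c) + C4*cos(2^(1/8)*c)


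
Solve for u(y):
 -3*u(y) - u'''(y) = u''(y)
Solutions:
 u(y) = C1*exp(y*(-4 + 2*2^(1/3)/(9*sqrt(85) + 83)^(1/3) + 2^(2/3)*(9*sqrt(85) + 83)^(1/3))/12)*sin(2^(1/3)*sqrt(3)*y*(-2^(1/3)*(9*sqrt(85) + 83)^(1/3) + 2/(9*sqrt(85) + 83)^(1/3))/12) + C2*exp(y*(-4 + 2*2^(1/3)/(9*sqrt(85) + 83)^(1/3) + 2^(2/3)*(9*sqrt(85) + 83)^(1/3))/12)*cos(2^(1/3)*sqrt(3)*y*(-2^(1/3)*(9*sqrt(85) + 83)^(1/3) + 2/(9*sqrt(85) + 83)^(1/3))/12) + C3*exp(-y*(2*2^(1/3)/(9*sqrt(85) + 83)^(1/3) + 2 + 2^(2/3)*(9*sqrt(85) + 83)^(1/3))/6)


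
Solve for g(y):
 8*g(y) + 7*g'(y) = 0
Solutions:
 g(y) = C1*exp(-8*y/7)


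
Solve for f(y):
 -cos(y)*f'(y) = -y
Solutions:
 f(y) = C1 + Integral(y/cos(y), y)


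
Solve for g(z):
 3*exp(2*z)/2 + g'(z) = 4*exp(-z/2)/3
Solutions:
 g(z) = C1 - 3*exp(2*z)/4 - 8*exp(-z/2)/3


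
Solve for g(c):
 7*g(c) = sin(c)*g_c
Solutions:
 g(c) = C1*sqrt(cos(c) - 1)*(cos(c)^3 - 3*cos(c)^2 + 3*cos(c) - 1)/(sqrt(cos(c) + 1)*(cos(c)^3 + 3*cos(c)^2 + 3*cos(c) + 1))


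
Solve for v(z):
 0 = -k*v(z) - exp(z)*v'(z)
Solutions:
 v(z) = C1*exp(k*exp(-z))


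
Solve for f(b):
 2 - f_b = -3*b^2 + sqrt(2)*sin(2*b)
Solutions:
 f(b) = C1 + b^3 + 2*b + sqrt(2)*cos(2*b)/2


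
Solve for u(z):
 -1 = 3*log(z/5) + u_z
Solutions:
 u(z) = C1 - 3*z*log(z) + 2*z + z*log(125)


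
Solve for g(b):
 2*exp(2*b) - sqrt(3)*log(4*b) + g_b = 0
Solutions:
 g(b) = C1 + sqrt(3)*b*log(b) + sqrt(3)*b*(-1 + 2*log(2)) - exp(2*b)


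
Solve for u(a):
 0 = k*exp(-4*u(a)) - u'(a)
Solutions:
 u(a) = log(-I*(C1 + 4*a*k)^(1/4))
 u(a) = log(I*(C1 + 4*a*k)^(1/4))
 u(a) = log(-(C1 + 4*a*k)^(1/4))
 u(a) = log(C1 + 4*a*k)/4


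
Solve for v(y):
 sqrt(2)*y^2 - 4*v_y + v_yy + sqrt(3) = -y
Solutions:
 v(y) = C1 + C2*exp(4*y) + sqrt(2)*y^3/12 + sqrt(2)*y^2/16 + y^2/8 + sqrt(2)*y/32 + y/16 + sqrt(3)*y/4


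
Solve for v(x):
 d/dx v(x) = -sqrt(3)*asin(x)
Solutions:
 v(x) = C1 - sqrt(3)*(x*asin(x) + sqrt(1 - x^2))


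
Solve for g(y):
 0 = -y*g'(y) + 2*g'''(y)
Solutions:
 g(y) = C1 + Integral(C2*airyai(2^(2/3)*y/2) + C3*airybi(2^(2/3)*y/2), y)


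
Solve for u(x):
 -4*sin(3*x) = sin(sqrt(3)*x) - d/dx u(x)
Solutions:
 u(x) = C1 - 4*cos(3*x)/3 - sqrt(3)*cos(sqrt(3)*x)/3


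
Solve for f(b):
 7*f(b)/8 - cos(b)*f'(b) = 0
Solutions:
 f(b) = C1*(sin(b) + 1)^(7/16)/(sin(b) - 1)^(7/16)


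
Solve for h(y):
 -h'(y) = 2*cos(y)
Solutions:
 h(y) = C1 - 2*sin(y)


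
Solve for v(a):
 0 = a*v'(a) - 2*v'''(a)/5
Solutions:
 v(a) = C1 + Integral(C2*airyai(2^(2/3)*5^(1/3)*a/2) + C3*airybi(2^(2/3)*5^(1/3)*a/2), a)


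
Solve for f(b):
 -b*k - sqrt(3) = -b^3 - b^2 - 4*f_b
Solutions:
 f(b) = C1 - b^4/16 - b^3/12 + b^2*k/8 + sqrt(3)*b/4


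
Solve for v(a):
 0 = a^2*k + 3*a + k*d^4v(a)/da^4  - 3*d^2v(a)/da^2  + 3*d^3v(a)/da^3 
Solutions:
 v(a) = C1 + C2*a + C3*exp(a*(sqrt(3)*sqrt(4*k + 3) - 3)/(2*k)) + C4*exp(-a*(sqrt(3)*sqrt(4*k + 3) + 3)/(2*k)) + a^4*k/36 + a^3*(2*k + 3)/18 + a^2*(2*k^2 + 6*k + 9)/18


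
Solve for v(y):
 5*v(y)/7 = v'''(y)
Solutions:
 v(y) = C3*exp(5^(1/3)*7^(2/3)*y/7) + (C1*sin(sqrt(3)*5^(1/3)*7^(2/3)*y/14) + C2*cos(sqrt(3)*5^(1/3)*7^(2/3)*y/14))*exp(-5^(1/3)*7^(2/3)*y/14)


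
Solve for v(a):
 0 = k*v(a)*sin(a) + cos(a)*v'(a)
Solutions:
 v(a) = C1*exp(k*log(cos(a)))


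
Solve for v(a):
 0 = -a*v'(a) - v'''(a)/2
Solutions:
 v(a) = C1 + Integral(C2*airyai(-2^(1/3)*a) + C3*airybi(-2^(1/3)*a), a)


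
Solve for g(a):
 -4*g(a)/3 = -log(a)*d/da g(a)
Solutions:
 g(a) = C1*exp(4*li(a)/3)


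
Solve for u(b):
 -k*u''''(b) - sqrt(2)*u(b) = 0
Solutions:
 u(b) = C1*exp(-2^(1/8)*b*(-1/k)^(1/4)) + C2*exp(2^(1/8)*b*(-1/k)^(1/4)) + C3*exp(-2^(1/8)*I*b*(-1/k)^(1/4)) + C4*exp(2^(1/8)*I*b*(-1/k)^(1/4))


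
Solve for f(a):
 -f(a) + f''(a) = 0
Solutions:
 f(a) = C1*exp(-a) + C2*exp(a)


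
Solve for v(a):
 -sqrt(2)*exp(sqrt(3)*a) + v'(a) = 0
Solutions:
 v(a) = C1 + sqrt(6)*exp(sqrt(3)*a)/3


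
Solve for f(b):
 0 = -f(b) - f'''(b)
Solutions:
 f(b) = C3*exp(-b) + (C1*sin(sqrt(3)*b/2) + C2*cos(sqrt(3)*b/2))*exp(b/2)


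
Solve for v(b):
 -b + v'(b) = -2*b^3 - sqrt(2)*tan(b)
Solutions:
 v(b) = C1 - b^4/2 + b^2/2 + sqrt(2)*log(cos(b))


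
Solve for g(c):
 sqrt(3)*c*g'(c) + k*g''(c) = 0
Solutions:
 g(c) = C1 + C2*sqrt(k)*erf(sqrt(2)*3^(1/4)*c*sqrt(1/k)/2)


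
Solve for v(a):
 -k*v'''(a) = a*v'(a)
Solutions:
 v(a) = C1 + Integral(C2*airyai(a*(-1/k)^(1/3)) + C3*airybi(a*(-1/k)^(1/3)), a)


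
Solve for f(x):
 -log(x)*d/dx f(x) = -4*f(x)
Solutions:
 f(x) = C1*exp(4*li(x))


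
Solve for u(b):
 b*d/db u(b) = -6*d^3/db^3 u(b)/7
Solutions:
 u(b) = C1 + Integral(C2*airyai(-6^(2/3)*7^(1/3)*b/6) + C3*airybi(-6^(2/3)*7^(1/3)*b/6), b)


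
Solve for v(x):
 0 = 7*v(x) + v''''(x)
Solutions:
 v(x) = (C1*sin(sqrt(2)*7^(1/4)*x/2) + C2*cos(sqrt(2)*7^(1/4)*x/2))*exp(-sqrt(2)*7^(1/4)*x/2) + (C3*sin(sqrt(2)*7^(1/4)*x/2) + C4*cos(sqrt(2)*7^(1/4)*x/2))*exp(sqrt(2)*7^(1/4)*x/2)


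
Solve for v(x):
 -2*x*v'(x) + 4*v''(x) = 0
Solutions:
 v(x) = C1 + C2*erfi(x/2)


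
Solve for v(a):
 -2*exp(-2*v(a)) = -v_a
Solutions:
 v(a) = log(-sqrt(C1 + 4*a))
 v(a) = log(C1 + 4*a)/2


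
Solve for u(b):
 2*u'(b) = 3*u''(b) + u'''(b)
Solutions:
 u(b) = C1 + C2*exp(b*(-3 + sqrt(17))/2) + C3*exp(-b*(3 + sqrt(17))/2)


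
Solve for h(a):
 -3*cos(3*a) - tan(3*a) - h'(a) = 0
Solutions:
 h(a) = C1 + log(cos(3*a))/3 - sin(3*a)


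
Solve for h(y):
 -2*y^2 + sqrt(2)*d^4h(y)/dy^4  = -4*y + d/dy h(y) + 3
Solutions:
 h(y) = C1 + C4*exp(2^(5/6)*y/2) - 2*y^3/3 + 2*y^2 - 3*y + (C2*sin(2^(5/6)*sqrt(3)*y/4) + C3*cos(2^(5/6)*sqrt(3)*y/4))*exp(-2^(5/6)*y/4)


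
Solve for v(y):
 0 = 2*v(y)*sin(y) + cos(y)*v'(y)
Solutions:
 v(y) = C1*cos(y)^2


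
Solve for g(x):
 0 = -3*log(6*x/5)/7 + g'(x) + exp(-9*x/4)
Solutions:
 g(x) = C1 + 3*x*log(x)/7 + 3*x*(-log(5) - 1 + log(6))/7 + 4*exp(-9*x/4)/9


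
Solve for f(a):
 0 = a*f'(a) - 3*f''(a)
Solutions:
 f(a) = C1 + C2*erfi(sqrt(6)*a/6)


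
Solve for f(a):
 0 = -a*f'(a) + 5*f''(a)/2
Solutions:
 f(a) = C1 + C2*erfi(sqrt(5)*a/5)


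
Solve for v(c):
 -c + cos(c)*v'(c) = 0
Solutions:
 v(c) = C1 + Integral(c/cos(c), c)


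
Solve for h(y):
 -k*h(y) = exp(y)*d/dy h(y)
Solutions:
 h(y) = C1*exp(k*exp(-y))


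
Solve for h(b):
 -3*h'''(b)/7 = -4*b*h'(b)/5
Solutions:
 h(b) = C1 + Integral(C2*airyai(15^(2/3)*28^(1/3)*b/15) + C3*airybi(15^(2/3)*28^(1/3)*b/15), b)


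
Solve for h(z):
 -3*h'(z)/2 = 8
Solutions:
 h(z) = C1 - 16*z/3


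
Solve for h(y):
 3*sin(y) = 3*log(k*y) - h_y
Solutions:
 h(y) = C1 + 3*y*log(k*y) - 3*y + 3*cos(y)


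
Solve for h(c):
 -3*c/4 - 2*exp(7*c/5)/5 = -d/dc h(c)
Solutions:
 h(c) = C1 + 3*c^2/8 + 2*exp(7*c/5)/7


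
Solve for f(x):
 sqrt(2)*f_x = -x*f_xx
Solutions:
 f(x) = C1 + C2*x^(1 - sqrt(2))


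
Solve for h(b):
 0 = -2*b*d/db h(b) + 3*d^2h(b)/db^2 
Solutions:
 h(b) = C1 + C2*erfi(sqrt(3)*b/3)


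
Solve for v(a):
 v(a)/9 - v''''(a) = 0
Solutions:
 v(a) = C1*exp(-sqrt(3)*a/3) + C2*exp(sqrt(3)*a/3) + C3*sin(sqrt(3)*a/3) + C4*cos(sqrt(3)*a/3)


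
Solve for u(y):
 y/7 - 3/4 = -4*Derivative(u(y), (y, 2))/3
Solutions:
 u(y) = C1 + C2*y - y^3/56 + 9*y^2/32


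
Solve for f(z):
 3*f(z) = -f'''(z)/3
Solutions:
 f(z) = C3*exp(-3^(2/3)*z) + (C1*sin(3*3^(1/6)*z/2) + C2*cos(3*3^(1/6)*z/2))*exp(3^(2/3)*z/2)


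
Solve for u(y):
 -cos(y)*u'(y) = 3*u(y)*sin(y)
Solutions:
 u(y) = C1*cos(y)^3


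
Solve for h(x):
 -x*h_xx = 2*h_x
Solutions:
 h(x) = C1 + C2/x


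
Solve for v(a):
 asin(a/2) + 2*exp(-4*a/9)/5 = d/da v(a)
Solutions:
 v(a) = C1 + a*asin(a/2) + sqrt(4 - a^2) - 9*exp(-4*a/9)/10


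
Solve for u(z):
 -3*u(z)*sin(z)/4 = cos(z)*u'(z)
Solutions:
 u(z) = C1*cos(z)^(3/4)


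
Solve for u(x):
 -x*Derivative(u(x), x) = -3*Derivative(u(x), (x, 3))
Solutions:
 u(x) = C1 + Integral(C2*airyai(3^(2/3)*x/3) + C3*airybi(3^(2/3)*x/3), x)


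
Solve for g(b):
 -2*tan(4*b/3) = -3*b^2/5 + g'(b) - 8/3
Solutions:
 g(b) = C1 + b^3/5 + 8*b/3 + 3*log(cos(4*b/3))/2


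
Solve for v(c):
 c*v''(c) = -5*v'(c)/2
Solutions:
 v(c) = C1 + C2/c^(3/2)


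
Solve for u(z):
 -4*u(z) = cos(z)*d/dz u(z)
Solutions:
 u(z) = C1*(sin(z)^2 - 2*sin(z) + 1)/(sin(z)^2 + 2*sin(z) + 1)


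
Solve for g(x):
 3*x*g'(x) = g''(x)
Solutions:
 g(x) = C1 + C2*erfi(sqrt(6)*x/2)


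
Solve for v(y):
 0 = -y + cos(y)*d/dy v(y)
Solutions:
 v(y) = C1 + Integral(y/cos(y), y)


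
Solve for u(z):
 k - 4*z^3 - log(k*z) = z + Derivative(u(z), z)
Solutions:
 u(z) = C1 - z^4 - z^2/2 + z*(k + 1) - z*log(k*z)


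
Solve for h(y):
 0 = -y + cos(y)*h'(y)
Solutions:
 h(y) = C1 + Integral(y/cos(y), y)


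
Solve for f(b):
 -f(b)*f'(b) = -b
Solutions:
 f(b) = -sqrt(C1 + b^2)
 f(b) = sqrt(C1 + b^2)


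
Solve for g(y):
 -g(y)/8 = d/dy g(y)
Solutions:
 g(y) = C1*exp(-y/8)


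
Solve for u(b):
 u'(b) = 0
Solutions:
 u(b) = C1


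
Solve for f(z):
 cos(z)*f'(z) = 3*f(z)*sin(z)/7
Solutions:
 f(z) = C1/cos(z)^(3/7)


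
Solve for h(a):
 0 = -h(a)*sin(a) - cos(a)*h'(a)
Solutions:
 h(a) = C1*cos(a)


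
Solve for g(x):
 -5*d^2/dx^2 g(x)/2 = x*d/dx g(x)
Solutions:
 g(x) = C1 + C2*erf(sqrt(5)*x/5)


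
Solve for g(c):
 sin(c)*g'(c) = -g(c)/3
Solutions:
 g(c) = C1*(cos(c) + 1)^(1/6)/(cos(c) - 1)^(1/6)


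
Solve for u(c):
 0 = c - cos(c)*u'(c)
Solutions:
 u(c) = C1 + Integral(c/cos(c), c)


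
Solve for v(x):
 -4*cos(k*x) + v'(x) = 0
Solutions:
 v(x) = C1 + 4*sin(k*x)/k


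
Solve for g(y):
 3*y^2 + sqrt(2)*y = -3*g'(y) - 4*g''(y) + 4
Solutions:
 g(y) = C1 + C2*exp(-3*y/4) - y^3/3 - sqrt(2)*y^2/6 + 4*y^2/3 - 20*y/9 + 4*sqrt(2)*y/9


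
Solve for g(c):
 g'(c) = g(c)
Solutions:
 g(c) = C1*exp(c)


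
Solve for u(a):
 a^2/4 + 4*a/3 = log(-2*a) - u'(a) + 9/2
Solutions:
 u(a) = C1 - a^3/12 - 2*a^2/3 + a*log(-a) + a*(log(2) + 7/2)


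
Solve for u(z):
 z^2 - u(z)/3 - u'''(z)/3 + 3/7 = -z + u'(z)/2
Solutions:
 u(z) = C1*exp(-2^(1/3)*z*(-(2 + sqrt(6))^(1/3) + 2^(1/3)/(2 + sqrt(6))^(1/3))/4)*sin(2^(1/3)*sqrt(3)*z*(2^(1/3)/(2 + sqrt(6))^(1/3) + (2 + sqrt(6))^(1/3))/4) + C2*exp(-2^(1/3)*z*(-(2 + sqrt(6))^(1/3) + 2^(1/3)/(2 + sqrt(6))^(1/3))/4)*cos(2^(1/3)*sqrt(3)*z*(2^(1/3)/(2 + sqrt(6))^(1/3) + (2 + sqrt(6))^(1/3))/4) + C3*exp(2^(1/3)*z*(-(2 + sqrt(6))^(1/3) + 2^(1/3)/(2 + sqrt(6))^(1/3))/2) + 3*z^2 - 6*z + 72/7


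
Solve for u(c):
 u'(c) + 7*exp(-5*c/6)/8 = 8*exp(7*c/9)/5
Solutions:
 u(c) = C1 + 72*exp(7*c/9)/35 + 21*exp(-5*c/6)/20


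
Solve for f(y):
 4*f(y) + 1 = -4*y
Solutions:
 f(y) = -y - 1/4


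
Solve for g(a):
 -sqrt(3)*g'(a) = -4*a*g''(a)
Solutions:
 g(a) = C1 + C2*a^(sqrt(3)/4 + 1)


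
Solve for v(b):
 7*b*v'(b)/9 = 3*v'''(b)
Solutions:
 v(b) = C1 + Integral(C2*airyai(7^(1/3)*b/3) + C3*airybi(7^(1/3)*b/3), b)


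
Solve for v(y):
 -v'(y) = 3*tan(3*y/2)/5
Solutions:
 v(y) = C1 + 2*log(cos(3*y/2))/5


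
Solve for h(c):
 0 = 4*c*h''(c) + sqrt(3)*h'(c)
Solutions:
 h(c) = C1 + C2*c^(1 - sqrt(3)/4)


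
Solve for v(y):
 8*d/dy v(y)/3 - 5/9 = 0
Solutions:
 v(y) = C1 + 5*y/24


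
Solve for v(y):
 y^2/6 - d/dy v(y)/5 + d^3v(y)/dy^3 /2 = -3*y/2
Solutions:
 v(y) = C1 + C2*exp(-sqrt(10)*y/5) + C3*exp(sqrt(10)*y/5) + 5*y^3/18 + 15*y^2/4 + 25*y/6


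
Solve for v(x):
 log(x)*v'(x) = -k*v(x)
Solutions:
 v(x) = C1*exp(-k*li(x))


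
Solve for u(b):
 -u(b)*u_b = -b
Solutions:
 u(b) = -sqrt(C1 + b^2)
 u(b) = sqrt(C1 + b^2)


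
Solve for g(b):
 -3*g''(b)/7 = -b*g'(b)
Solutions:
 g(b) = C1 + C2*erfi(sqrt(42)*b/6)


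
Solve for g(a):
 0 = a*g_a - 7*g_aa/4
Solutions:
 g(a) = C1 + C2*erfi(sqrt(14)*a/7)


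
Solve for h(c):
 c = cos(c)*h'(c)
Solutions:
 h(c) = C1 + Integral(c/cos(c), c)


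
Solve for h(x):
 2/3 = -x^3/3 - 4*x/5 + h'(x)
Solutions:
 h(x) = C1 + x^4/12 + 2*x^2/5 + 2*x/3


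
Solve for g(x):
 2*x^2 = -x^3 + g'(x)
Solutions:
 g(x) = C1 + x^4/4 + 2*x^3/3


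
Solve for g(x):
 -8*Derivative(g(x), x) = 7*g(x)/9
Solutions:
 g(x) = C1*exp(-7*x/72)


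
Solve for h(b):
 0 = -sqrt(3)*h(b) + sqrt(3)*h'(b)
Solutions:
 h(b) = C1*exp(b)


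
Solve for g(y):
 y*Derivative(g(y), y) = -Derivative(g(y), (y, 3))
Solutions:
 g(y) = C1 + Integral(C2*airyai(-y) + C3*airybi(-y), y)


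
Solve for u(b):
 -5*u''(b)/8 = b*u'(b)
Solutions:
 u(b) = C1 + C2*erf(2*sqrt(5)*b/5)


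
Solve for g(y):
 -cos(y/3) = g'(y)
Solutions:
 g(y) = C1 - 3*sin(y/3)


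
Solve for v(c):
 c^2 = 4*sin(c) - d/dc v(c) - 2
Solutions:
 v(c) = C1 - c^3/3 - 2*c - 4*cos(c)


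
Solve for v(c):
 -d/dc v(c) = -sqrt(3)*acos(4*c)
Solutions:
 v(c) = C1 + sqrt(3)*(c*acos(4*c) - sqrt(1 - 16*c^2)/4)


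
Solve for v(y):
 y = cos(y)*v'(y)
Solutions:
 v(y) = C1 + Integral(y/cos(y), y)


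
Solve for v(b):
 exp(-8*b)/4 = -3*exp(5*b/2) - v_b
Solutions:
 v(b) = C1 - 6*exp(5*b/2)/5 + exp(-8*b)/32


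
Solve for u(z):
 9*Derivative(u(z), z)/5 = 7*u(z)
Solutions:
 u(z) = C1*exp(35*z/9)


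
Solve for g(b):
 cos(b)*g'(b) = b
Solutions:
 g(b) = C1 + Integral(b/cos(b), b)


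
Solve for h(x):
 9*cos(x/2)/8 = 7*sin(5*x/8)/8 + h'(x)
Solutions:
 h(x) = C1 + 9*sin(x/2)/4 + 7*cos(5*x/8)/5


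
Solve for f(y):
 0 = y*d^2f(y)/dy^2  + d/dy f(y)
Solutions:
 f(y) = C1 + C2*log(y)


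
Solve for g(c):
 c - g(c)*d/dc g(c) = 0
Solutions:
 g(c) = -sqrt(C1 + c^2)
 g(c) = sqrt(C1 + c^2)


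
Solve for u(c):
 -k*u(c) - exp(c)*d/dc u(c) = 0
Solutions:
 u(c) = C1*exp(k*exp(-c))


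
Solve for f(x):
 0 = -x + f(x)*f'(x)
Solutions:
 f(x) = -sqrt(C1 + x^2)
 f(x) = sqrt(C1 + x^2)


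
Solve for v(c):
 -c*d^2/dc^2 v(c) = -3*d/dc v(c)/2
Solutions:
 v(c) = C1 + C2*c^(5/2)


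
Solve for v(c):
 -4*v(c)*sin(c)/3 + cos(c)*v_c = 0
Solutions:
 v(c) = C1/cos(c)^(4/3)


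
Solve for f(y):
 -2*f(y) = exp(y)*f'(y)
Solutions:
 f(y) = C1*exp(2*exp(-y))


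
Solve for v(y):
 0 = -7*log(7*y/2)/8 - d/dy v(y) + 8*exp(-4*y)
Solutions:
 v(y) = C1 - 7*y*log(y)/8 + 7*y*(-log(7) + log(2) + 1)/8 - 2*exp(-4*y)
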